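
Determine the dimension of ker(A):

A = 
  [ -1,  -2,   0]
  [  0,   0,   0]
nullity(A) = 2

Row reduce:
(no row operations needed)
REF = 
  [ -1,  -2,   0]
  [  0,   0,   0]
Pivot columns: 1 → 1 pivot.
rank(A) = 1, so nullity(A) = 3 - 1 = 2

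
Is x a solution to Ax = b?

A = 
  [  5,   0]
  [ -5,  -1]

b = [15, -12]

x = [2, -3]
No

Ax = [10, -7] ≠ b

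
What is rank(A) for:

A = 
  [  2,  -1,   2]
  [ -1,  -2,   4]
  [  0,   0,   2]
Row reduce:
R2 → R2 + (1/2)·R1
REF = 
  [   2,   -1,    2]
  [   0, -5/2,    5]
  [   0,    0,    2]
Pivot columns: 1, 2, 3 → 3 pivots.

rank(A) = 3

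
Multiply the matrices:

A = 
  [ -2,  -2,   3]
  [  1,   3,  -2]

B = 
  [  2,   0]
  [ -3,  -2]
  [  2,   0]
AB = 
  [  8,   4]
  [-11,  -6]

A is 2×3 and B is 3×2, so AB is 2×2. Each entry is (row of A)·(column of B):
AB[1,1] = (-2)(2) + (-2)(-3) + (3)(2) = 8
AB[1,2] = (-2)(0) + (-2)(-2) + (3)(0) = 4
AB[2,1] = (1)(2) + (3)(-3) + (-2)(2) = -11
AB[2,2] = (1)(0) + (3)(-2) + (-2)(0) = -6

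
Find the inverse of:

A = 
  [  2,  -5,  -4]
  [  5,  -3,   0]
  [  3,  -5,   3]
det(A) = (2)·((-3)(3) - (0)(-5)) - (-5)·((5)(3) - (0)(3)) + (-4)·((5)(-5) - (-3)(3))
  = (2)(-9) - (-5)(15) + (-4)(-16)
  = 121
det(A) = 121 ≠ 0, so A is invertible.

Cofactors Cᵢⱼ = (-1)ⁱ⁺ʲ·Mᵢⱼ:
C = 
  [ -9, -15, -16]
  [ 35,  18,  -5]
  [-12, -20,  19]

adj(A) = Cᵀ:
adj(A) = 
  [ -9,  35, -12]
  [-15,  18, -20]
  [-16,  -5,  19]

A⁻¹ = (1/121) · adj(A):
A⁻¹ = 
  [ -9/121,  35/121, -12/121]
  [-15/121,  18/121, -20/121]
  [-16/121,  -5/121,  19/121]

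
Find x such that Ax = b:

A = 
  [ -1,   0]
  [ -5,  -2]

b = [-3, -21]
x = [3, 3]

Row reduce the augmented matrix [A|b]:
R2 → R2 - (5)·R1
REF = 
  [ -1,   0,  -3]
  [  0,  -2,  -6]

Back-substitution:
x₂ = (-6) / (-2) = 3
x₁ = (-3 - (0)(3)) / (-1) = 3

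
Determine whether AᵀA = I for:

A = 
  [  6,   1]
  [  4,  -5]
No

AᵀA = 
  [ 52, -14]
  [-14,  26]
≠ I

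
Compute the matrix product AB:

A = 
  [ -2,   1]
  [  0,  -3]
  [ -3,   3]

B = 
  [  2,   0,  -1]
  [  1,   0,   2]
A is 3×2 and B is 2×3, so AB is 3×3. Each entry is (row of A)·(column of B):
AB[1,1] = (-2)(2) + (1)(1) = -3
AB[1,2] = (-2)(0) + (1)(0) = 0
AB[1,3] = (-2)(-1) + (1)(2) = 4
AB[2,1] = (0)(2) + (-3)(1) = -3
AB[2,2] = (0)(0) + (-3)(0) = 0
AB[2,3] = (0)(-1) + (-3)(2) = -6
AB[3,1] = (-3)(2) + (3)(1) = -3
AB[3,2] = (-3)(0) + (3)(0) = 0
AB[3,3] = (-3)(-1) + (3)(2) = 9

AB = 
  [ -3,   0,   4]
  [ -3,   0,  -6]
  [ -3,   0,   9]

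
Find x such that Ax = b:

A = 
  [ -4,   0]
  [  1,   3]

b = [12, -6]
Row reduce the augmented matrix [A|b]:
R2 → R2 + (1/4)·R1
REF = 
  [ -4,   0,  12]
  [  0,   3,  -3]

Back-substitution:
x₂ = (-3) / 3 = -1
x₁ = (12 - (0)(-1)) / (-4) = -3

x = [-3, -1]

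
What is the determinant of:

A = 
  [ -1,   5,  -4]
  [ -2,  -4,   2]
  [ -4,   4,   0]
64

Cofactor expansion along row 1:
det(A) = (-1)·((-4)(0) - (2)(4)) - (5)·((-2)(0) - (2)(-4)) + (-4)·((-2)(4) - (-4)(-4))
  = (-1)(-8) - (5)(8) + (-4)(-24)
  = 64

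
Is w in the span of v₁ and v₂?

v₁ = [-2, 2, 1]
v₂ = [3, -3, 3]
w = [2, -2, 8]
Yes

Form the augmented matrix and row-reduce:
[v₁|v₂|w] = 
  [ -2,   3,   2]
  [  2,  -3,  -2]
  [  1,   3,   8]
R2 → R2 + (1)·R1
R3 → R3 + (1/2)·R1
Swap R2 ↔ R3
REF = 
  [ -2,   3,   2]
  [  0, 9/2,   9]
  [  0,   0,   0]

No row of the form [0 0 | nonzero], so the system is consistent. Back-substitution gives c₁ = 2, c₂ = 2: w = (2)·v₁ + (2)·v₂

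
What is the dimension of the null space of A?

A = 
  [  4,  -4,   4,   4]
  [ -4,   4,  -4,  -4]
nullity(A) = 3

Row reduce:
R2 → R2 + (1)·R1
REF = 
  [  4,  -4,   4,   4]
  [  0,   0,   0,   0]
Pivot columns: 1 → 1 pivot.
rank(A) = 1, so nullity(A) = 4 - 1 = 3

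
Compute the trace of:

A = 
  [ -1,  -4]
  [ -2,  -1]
-2

tr(A) = -1 + -1 = -2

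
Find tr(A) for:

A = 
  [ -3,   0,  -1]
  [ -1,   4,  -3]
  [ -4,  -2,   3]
4

tr(A) = -3 + 4 + 3 = 4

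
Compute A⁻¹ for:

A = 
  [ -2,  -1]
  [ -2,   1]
det(A) = (-2)(1) - (-1)(-2) = -4
For a 2×2 matrix, A⁻¹ = (1/det(A)) · [[d, -b], [-c, a]]
    = (-1/4) · [[1, 1], [2, -2]]

A⁻¹ = 
  [-1/4, -1/4]
  [-1/2,  1/2]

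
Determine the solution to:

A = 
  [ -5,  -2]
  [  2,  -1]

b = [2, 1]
Row reduce the augmented matrix [A|b]:
R2 → R2 + (2/5)·R1
REF = 
  [  -5,   -2,    2]
  [   0, -9/5,  9/5]

Back-substitution:
x₂ = (9/5) / (-9/5) = -1
x₁ = (2 - (-2)(-1)) / (-5) = 0

x = [0, -1]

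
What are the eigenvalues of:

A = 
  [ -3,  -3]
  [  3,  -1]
λ = -2 + 2i√2, -2 - 2i√2  (≈ -2 + 2.828i, -2 - 2.828i)

tr(A) = -4, det(A) = 12
Characteristic polynomial: λ² - tr(A)λ + det(A) = λ² + 4λ + 12
λ² + 4λ + 12 = 0  ⇒  λ = (-4 ± √((4)² - 4·(12)))/2 = (-4 ± √(-32))/2
  = -2 + 2i√2,  -2 - 2i√2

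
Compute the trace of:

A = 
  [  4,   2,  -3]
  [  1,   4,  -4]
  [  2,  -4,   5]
13

tr(A) = 4 + 4 + 5 = 13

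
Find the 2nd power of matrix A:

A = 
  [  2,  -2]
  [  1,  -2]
A² = A·A:
A²[1,1] = (2)(2) + (-2)(1) = 2
A²[1,2] = (2)(-2) + (-2)(-2) = 0
A²[2,1] = (1)(2) + (-2)(1) = 0
A²[2,2] = (1)(-2) + (-2)(-2) = 2
A² = 
  [  2,   0]
  [  0,   2]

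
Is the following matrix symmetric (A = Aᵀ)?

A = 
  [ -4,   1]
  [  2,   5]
No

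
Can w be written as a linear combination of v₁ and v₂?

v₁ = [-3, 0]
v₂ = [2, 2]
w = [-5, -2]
Yes

Form the augmented matrix and row-reduce:
[v₁|v₂|w] = 
  [ -3,   2,  -5]
  [  0,   2,  -2]
(already in echelon form — no row operations needed)

No row of the form [0 0 | nonzero], so the system is consistent. Back-substitution gives c₁ = 1, c₂ = -1: w = (1)·v₁ + (-1)·v₂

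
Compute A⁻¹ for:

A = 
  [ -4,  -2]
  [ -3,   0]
det(A) = (-4)(0) - (-2)(-3) = -6
For a 2×2 matrix, A⁻¹ = (1/det(A)) · [[d, -b], [-c, a]]
    = (-1/6) · [[0, 2], [3, -4]]

A⁻¹ = 
  [   0, -1/3]
  [-1/2,  2/3]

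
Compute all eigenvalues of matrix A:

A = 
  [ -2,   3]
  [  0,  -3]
tr(A) = -5, det(A) = 6
Characteristic polynomial: λ² - tr(A)λ + det(A) = λ² + 5λ + 6
λ² + 5λ + 6 = (λ + 3)(λ + 2)

λ = -2, -3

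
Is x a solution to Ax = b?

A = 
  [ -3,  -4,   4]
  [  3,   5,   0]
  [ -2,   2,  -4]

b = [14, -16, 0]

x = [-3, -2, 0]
No

Ax = [17, -19, 2] ≠ b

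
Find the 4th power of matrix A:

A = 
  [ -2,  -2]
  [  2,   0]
A² = A·A:
A²[1,1] = (-2)(-2) + (-2)(2) = 0
A²[1,2] = (-2)(-2) + (-2)(0) = 4
A²[2,1] = (2)(-2) + (0)(2) = -4
A²[2,2] = (2)(-2) + (0)(0) = -4
A² = 
  [  0,   4]
  [ -4,  -4]

A^3 = A^2·A:
A^3[1,1] = (0)(-2) + (4)(2) = 8
A^3[1,2] = (0)(-2) + (4)(0) = 0
A^3[2,1] = (-4)(-2) + (-4)(2) = 0
A^3[2,2] = (-4)(-2) + (-4)(0) = 8
A^3 = 
  [  8,   0]
  [  0,   8]

A^4 = A^3·A:
A^4[1,1] = (8)(-2) + (0)(2) = -16
A^4[1,2] = (8)(-2) + (0)(0) = -16
A^4[2,1] = (0)(-2) + (8)(2) = 16
A^4[2,2] = (0)(-2) + (8)(0) = 0
A^4 = 
  [-16, -16]
  [ 16,   0]

Therefore
A^4 = 
  [-16, -16]
  [ 16,   0]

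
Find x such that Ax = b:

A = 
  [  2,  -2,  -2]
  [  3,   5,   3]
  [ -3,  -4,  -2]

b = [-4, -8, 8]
Row reduce the augmented matrix [A|b]:
R2 → R2 - (3/2)·R1
R3 → R3 + (3/2)·R1
R3 → R3 + (7/8)·R2
REF = 
  [  2,  -2,  -2,  -4]
  [  0,   8,   6,  -2]
  [  0,   0, 1/4, 1/4]

Back-substitution:
x₃ = (1/4) / (1/4) = 1
x₂ = (-2 - (6)(1)) / 8 = -1
x₁ = (-4 - (-2)(-1) - (-2)(1)) / 2 = -2

x = [-2, -1, 1]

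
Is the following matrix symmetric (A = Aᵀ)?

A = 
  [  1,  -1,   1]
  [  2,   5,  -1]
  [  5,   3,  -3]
No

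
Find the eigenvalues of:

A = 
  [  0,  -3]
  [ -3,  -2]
λ = -1 + √10, -1 - √10  (≈ 2.162, -4.162)

tr(A) = -2, det(A) = -9
Characteristic polynomial: λ² - tr(A)λ + det(A) = λ² + 2λ - 9
λ² + 2λ - 9 = 0  ⇒  λ = (-2 ± √((2)² - 4·(-9)))/2 = (-2 ± √(40))/2
  = -1 + √10,  -1 - √10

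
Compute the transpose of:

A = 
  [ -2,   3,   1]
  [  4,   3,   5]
Aᵀ = 
  [ -2,   4]
  [  3,   3]
  [  1,   5]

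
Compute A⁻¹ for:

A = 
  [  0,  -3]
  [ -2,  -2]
det(A) = (0)(-2) - (-3)(-2) = -6
For a 2×2 matrix, A⁻¹ = (1/det(A)) · [[d, -b], [-c, a]]
    = (-1/6) · [[-2, 3], [2, 0]]

A⁻¹ = 
  [ 1/3, -1/2]
  [-1/3,    0]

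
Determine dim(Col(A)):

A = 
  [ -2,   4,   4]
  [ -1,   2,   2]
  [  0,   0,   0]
Row reduce:
R2 → R2 - (1/2)·R1
REF = 
  [ -2,   4,   4]
  [  0,   0,   0]
  [  0,   0,   0]
Pivot columns: 1 → 1 pivot.
dim(Col(A)) = number of pivot columns = 1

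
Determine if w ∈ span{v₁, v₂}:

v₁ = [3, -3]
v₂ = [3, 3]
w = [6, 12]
Yes

Form the augmented matrix and row-reduce:
[v₁|v₂|w] = 
  [  3,   3,   6]
  [ -3,   3,  12]
R2 → R2 + (1)·R1
REF = 
  [  3,   3,   6]
  [  0,   6,  18]

No row of the form [0 0 | nonzero], so the system is consistent. Back-substitution gives c₁ = -1, c₂ = 3: w = (-1)·v₁ + (3)·v₂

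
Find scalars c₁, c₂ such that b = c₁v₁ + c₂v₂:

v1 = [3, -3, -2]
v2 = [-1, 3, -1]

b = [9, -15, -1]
c1 = 2, c2 = -3

b = 2·v1 + -3·v2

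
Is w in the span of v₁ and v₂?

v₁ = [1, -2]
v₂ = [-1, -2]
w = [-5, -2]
Yes

Form the augmented matrix and row-reduce:
[v₁|v₂|w] = 
  [  1,  -1,  -5]
  [ -2,  -2,  -2]
R2 → R2 + (2)·R1
REF = 
  [  1,  -1,  -5]
  [  0,  -4, -12]

No row of the form [0 0 | nonzero], so the system is consistent. Back-substitution gives c₁ = -2, c₂ = 3: w = (-2)·v₁ + (3)·v₂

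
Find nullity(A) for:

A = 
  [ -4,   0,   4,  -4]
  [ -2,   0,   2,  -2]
nullity(A) = 3

Row reduce:
R2 → R2 - (1/2)·R1
REF = 
  [ -4,   0,   4,  -4]
  [  0,   0,   0,   0]
Pivot columns: 1 → 1 pivot.
rank(A) = 1, so nullity(A) = 4 - 1 = 3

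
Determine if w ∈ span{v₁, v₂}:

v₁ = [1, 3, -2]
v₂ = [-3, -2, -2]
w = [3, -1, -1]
No

Form the augmented matrix and row-reduce:
[v₁|v₂|w] = 
  [  1,  -3,   3]
  [  3,  -2,  -1]
  [ -2,  -2,  -1]
R2 → R2 - (3)·R1
R3 → R3 + (2)·R1
R3 → R3 + (8/7)·R2
REF = 
  [    1,    -3,     3]
  [    0,     7,   -10]
  [    0,     0, -45/7]

Row 3 reads [0 0 | -45/7], i.e. 0 = -45/7, so the system is inconsistent and w ∉ span{v₁, v₂}.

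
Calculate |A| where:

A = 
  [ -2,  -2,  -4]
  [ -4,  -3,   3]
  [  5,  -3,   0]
Cofactor expansion along row 1:
det(A) = (-2)·((-3)(0) - (3)(-3)) - (-2)·((-4)(0) - (3)(5)) + (-4)·((-4)(-3) - (-3)(5))
  = (-2)(9) - (-2)(-15) + (-4)(27)
  = -156

det(A) = -156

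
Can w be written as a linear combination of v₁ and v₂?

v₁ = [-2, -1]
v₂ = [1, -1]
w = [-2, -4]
Yes

Form the augmented matrix and row-reduce:
[v₁|v₂|w] = 
  [ -2,   1,  -2]
  [ -1,  -1,  -4]
R2 → R2 - (1/2)·R1
REF = 
  [  -2,    1,   -2]
  [   0, -3/2,   -3]

No row of the form [0 0 | nonzero], so the system is consistent. Back-substitution gives c₁ = 2, c₂ = 2: w = (2)·v₁ + (2)·v₂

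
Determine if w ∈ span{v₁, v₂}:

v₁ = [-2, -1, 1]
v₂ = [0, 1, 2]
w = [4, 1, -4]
Yes

Form the augmented matrix and row-reduce:
[v₁|v₂|w] = 
  [ -2,   0,   4]
  [ -1,   1,   1]
  [  1,   2,  -4]
R2 → R2 - (1/2)·R1
R3 → R3 + (1/2)·R1
R3 → R3 - (2)·R2
REF = 
  [ -2,   0,   4]
  [  0,   1,  -1]
  [  0,   0,   0]

No row of the form [0 0 | nonzero], so the system is consistent. Back-substitution gives c₁ = -2, c₂ = -1: w = (-2)·v₁ + (-1)·v₂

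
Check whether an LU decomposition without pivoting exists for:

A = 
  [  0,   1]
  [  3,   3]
No.
A[1,1] = 0 but A[2,1] = 3 ≠ 0. Any LU with L unit lower triangular has (LU)[1,1] = U[1,1] and (LU)[2,1] = L[2,1]·U[1,1]; matching A forces U[1,1] = 0, which then forces (LU)[2,1] = 0 ≠ 3. A row swap (pivoting) is required.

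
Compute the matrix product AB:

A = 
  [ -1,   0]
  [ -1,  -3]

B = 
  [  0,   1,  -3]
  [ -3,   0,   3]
A is 2×2 and B is 2×3, so AB is 2×3. Each entry is (row of A)·(column of B):
AB[1,1] = (-1)(0) + (0)(-3) = 0
AB[1,2] = (-1)(1) + (0)(0) = -1
AB[1,3] = (-1)(-3) + (0)(3) = 3
AB[2,1] = (-1)(0) + (-3)(-3) = 9
AB[2,2] = (-1)(1) + (-3)(0) = -1
AB[2,3] = (-1)(-3) + (-3)(3) = -6

AB = 
  [  0,  -1,   3]
  [  9,  -1,  -6]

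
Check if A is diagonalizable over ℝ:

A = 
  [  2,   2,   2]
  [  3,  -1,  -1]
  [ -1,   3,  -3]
No

Characteristic polynomial: det(λI - A) = λ³ + 2λ² - 6λ - 48
By the rational root theorem any rational root is an integer dividing 48; none of those is a root, so p(λ) has no rational roots and hence (being an irreducible cubic) no repeated roots.
Discriminant of the cubic: Δ = -49296
Δ < 0 ⇒ one real eigenvalue and a complex-conjugate pair: λ ≈ 3.536, -2.768 + 2.432i, -2.768 - 2.432i
Has complex eigenvalues (not diagonalizable over ℝ).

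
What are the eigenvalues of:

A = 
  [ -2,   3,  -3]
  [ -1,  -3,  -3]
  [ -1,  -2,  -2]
λ = -3, -2 + √6, -2 - √6  (≈ -3, 0.4495, -4.449)

Characteristic polynomial: det(λI - A) = λ³ + 7λ² + 10λ - 6
Testing integer divisors of the constant term: p(-3) = 0, so (λ + 3) is a factor:
p(λ) = (λ + 3)(λ² + 4λ - 2)
λ² + 4λ - 2 = 0  ⇒  λ = (-4 ± √((4)² - 4·(-2)))/2 = (-4 ± √(24))/2
  = -2 + √6,  -2 - √6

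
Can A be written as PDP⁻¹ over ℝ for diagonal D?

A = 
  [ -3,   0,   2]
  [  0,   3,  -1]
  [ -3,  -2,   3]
Yes

Characteristic polynomial: det(λI - A) = λ³ - 3λ² - 5λ + 3
By the rational root theorem any rational root is an integer dividing 3; none of those is a root, so p(λ) has no rational roots and hence (being an irreducible cubic) no repeated roots.
Discriminant of the cubic: Δ = 1616
Δ > 0 ⇒ three distinct real eigenvalues: λ ≈ -1.534, 0.4827, 4.051
Three distinct real eigenvalues, so A has 3 independent eigenvectors.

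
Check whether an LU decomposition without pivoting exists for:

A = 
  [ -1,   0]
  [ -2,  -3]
Yes.
A[1,1] = -1 ≠ 0, so Gaussian elimination proceeds without a row swap: multiplier ℓ₂₁ = (-2)/(-1) = 2, and U[2,2] = -3 - (2)(0) = -3.
L = 
  [  1,   0]
  [  2,   1]
U = 
  [ -1,   0]
  [  0,  -3]
Check row 2 of LU: [(2)(-1), (2)(0) + (-3)] = [-2, -3] = row 2 of A ✓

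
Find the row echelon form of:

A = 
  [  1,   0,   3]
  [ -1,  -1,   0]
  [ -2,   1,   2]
Row operations:
R2 → R2 + (1)·R1
R3 → R3 + (2)·R1
R3 → R3 + (1)·R2

Resulting echelon form:
REF = 
  [  1,   0,   3]
  [  0,  -1,   3]
  [  0,   0,  11]

Rank = 3 (number of non-zero pivot rows).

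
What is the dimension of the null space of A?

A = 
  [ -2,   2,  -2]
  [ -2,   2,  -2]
nullity(A) = 2

Row reduce:
R2 → R2 - (1)·R1
REF = 
  [ -2,   2,  -2]
  [  0,   0,   0]
Pivot columns: 1 → 1 pivot.
rank(A) = 1, so nullity(A) = 3 - 1 = 2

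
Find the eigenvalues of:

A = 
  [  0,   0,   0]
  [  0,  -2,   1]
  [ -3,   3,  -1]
λ = 0, (-3 + √13)/2, (-3 - √13)/2  (≈ 0, 0.3028, -3.303)

Characteristic polynomial: det(λI - A) = λ³ + 3λ² - λ
The constant term is 0, so λ = 0 is a root: p(λ) = λ(λ² + 3λ - 1)
λ² + 3λ - 1 = 0  ⇒  λ = (-3 ± √((3)² - 4·(-1)))/2 = (-3 ± √(13))/2
  = (-3 + √13)/2,  (-3 - √13)/2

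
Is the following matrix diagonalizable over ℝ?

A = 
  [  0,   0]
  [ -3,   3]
Yes

tr(A) = 3, det(A) = 0
Characteristic polynomial: λ² - tr(A)λ + det(A) = λ² - 3λ
λ² - 3λ = λ(λ - 3)
Eigenvalues: 3, 0
λ=0: alg. mult. = 1, geom. mult. = 2 - rank(A - (0)I) = 2 - 1 = 1
λ=3: alg. mult. = 1, geom. mult. = 2 - rank(A - (3)I) = 2 - 1 = 1
Sum of geometric multiplicities equals n, so A has n independent eigenvectors.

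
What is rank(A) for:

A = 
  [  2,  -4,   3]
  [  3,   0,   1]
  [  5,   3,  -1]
rank(A) = 3

Row reduce:
R2 → R2 - (3/2)·R1
R3 → R3 - (5/2)·R1
R3 → R3 - (13/6)·R2
REF = 
  [     2,     -4,      3]
  [     0,      6,   -7/2]
  [     0,      0, -11/12]
Pivot columns: 1, 2, 3 → 3 pivots.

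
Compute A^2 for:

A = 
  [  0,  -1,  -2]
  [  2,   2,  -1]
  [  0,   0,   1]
A² = A·A:
A²[1,1] = (0)(0) + (-1)(2) + (-2)(0) = -2
A²[1,2] = (0)(-1) + (-1)(2) + (-2)(0) = -2
A²[1,3] = (0)(-2) + (-1)(-1) + (-2)(1) = -1
A²[2,1] = (2)(0) + (2)(2) + (-1)(0) = 4
A²[2,2] = (2)(-1) + (2)(2) + (-1)(0) = 2
A²[2,3] = (2)(-2) + (2)(-1) + (-1)(1) = -7
A²[3,1] = (0)(0) + (0)(2) + (1)(0) = 0
A²[3,2] = (0)(-1) + (0)(2) + (1)(0) = 0
A²[3,3] = (0)(-2) + (0)(-1) + (1)(1) = 1
A² = 
  [ -2,  -2,  -1]
  [  4,   2,  -7]
  [  0,   0,   1]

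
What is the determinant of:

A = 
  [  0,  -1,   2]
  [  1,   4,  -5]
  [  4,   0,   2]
Cofactor expansion along row 1:
det(A) = (0)·((4)(2) - (-5)(0)) - (-1)·((1)(2) - (-5)(4)) + (2)·((1)(0) - (4)(4))
  = (0)(8) - (-1)(22) + (2)(-16)
  = -10

det(A) = -10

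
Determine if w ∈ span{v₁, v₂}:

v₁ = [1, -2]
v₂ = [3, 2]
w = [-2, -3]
Yes

Form the augmented matrix and row-reduce:
[v₁|v₂|w] = 
  [  1,   3,  -2]
  [ -2,   2,  -3]
R2 → R2 + (2)·R1
REF = 
  [  1,   3,  -2]
  [  0,   8,  -7]

No row of the form [0 0 | nonzero], so the system is consistent. Back-substitution gives c₁ = 5/8, c₂ = -7/8: w = (5/8)·v₁ + (-7/8)·v₂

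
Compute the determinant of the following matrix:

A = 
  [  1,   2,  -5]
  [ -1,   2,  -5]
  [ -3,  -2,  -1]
-24

Cofactor expansion along row 1:
det(A) = (1)·((2)(-1) - (-5)(-2)) - (2)·((-1)(-1) - (-5)(-3)) + (-5)·((-1)(-2) - (2)(-3))
  = (1)(-12) - (2)(-14) + (-5)(8)
  = -24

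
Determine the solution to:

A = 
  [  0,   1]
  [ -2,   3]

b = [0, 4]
x = [-2, 0]

Row reduce the augmented matrix [A|b]:
Swap R1 ↔ R2
REF = 
  [ -2,   3,   4]
  [  0,   1,   0]

Back-substitution:
x₂ = 0 / 1 = 0
x₁ = (4 - (3)(0)) / (-2) = -2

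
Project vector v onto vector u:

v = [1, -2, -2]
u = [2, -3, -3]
v·u = (1)(2) + (-2)(-3) + (-2)(-3) = 14
u·u = (2)² + (-3)² + (-3)² = 22
proj_u(v) = (v·u / u·u) × u = (14/22) × u = (7/11) × u

proj_u(v) = [14/11, -21/11, -21/11]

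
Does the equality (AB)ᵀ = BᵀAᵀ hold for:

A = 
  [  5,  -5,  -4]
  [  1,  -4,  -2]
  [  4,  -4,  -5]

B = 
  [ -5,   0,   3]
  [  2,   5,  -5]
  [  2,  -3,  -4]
Yes

(AB)ᵀ = 
  [-43, -17, -38]
  [-13, -14,  -5]
  [ 56,  31,  52]

BᵀAᵀ = 
  [-43, -17, -38]
  [-13, -14,  -5]
  [ 56,  31,  52]

Both sides are equal — this is the standard identity (AB)ᵀ = BᵀAᵀ, which holds for all A, B.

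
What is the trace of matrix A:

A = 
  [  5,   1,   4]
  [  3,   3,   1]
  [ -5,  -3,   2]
10

tr(A) = 5 + 3 + 2 = 10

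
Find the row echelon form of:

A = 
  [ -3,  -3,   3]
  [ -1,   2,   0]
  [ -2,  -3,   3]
Row operations:
R2 → R2 - (1/3)·R1
R3 → R3 - (2/3)·R1
R3 → R3 + (1/3)·R2

Resulting echelon form:
REF = 
  [ -3,  -3,   3]
  [  0,   3,  -1]
  [  0,   0, 2/3]

Rank = 3 (number of non-zero pivot rows).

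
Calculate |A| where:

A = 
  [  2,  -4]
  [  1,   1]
6

For a 2×2 matrix, det = ad - bc = (2)(1) - (-4)(1) = 6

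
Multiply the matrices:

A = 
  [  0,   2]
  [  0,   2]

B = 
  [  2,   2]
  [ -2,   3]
A is 2×2 and B is 2×2, so AB is 2×2. Each entry is (row of A)·(column of B):
AB[1,1] = (0)(2) + (2)(-2) = -4
AB[1,2] = (0)(2) + (2)(3) = 6
AB[2,1] = (0)(2) + (2)(-2) = -4
AB[2,2] = (0)(2) + (2)(3) = 6

AB = 
  [ -4,   6]
  [ -4,   6]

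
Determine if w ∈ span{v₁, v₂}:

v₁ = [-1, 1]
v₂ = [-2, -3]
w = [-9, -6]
Yes

Form the augmented matrix and row-reduce:
[v₁|v₂|w] = 
  [ -1,  -2,  -9]
  [  1,  -3,  -6]
R2 → R2 + (1)·R1
REF = 
  [ -1,  -2,  -9]
  [  0,  -5, -15]

No row of the form [0 0 | nonzero], so the system is consistent. Back-substitution gives c₁ = 3, c₂ = 3: w = (3)·v₁ + (3)·v₂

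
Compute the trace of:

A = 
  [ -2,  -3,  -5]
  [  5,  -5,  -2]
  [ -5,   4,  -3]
-10

tr(A) = -2 + -5 + -3 = -10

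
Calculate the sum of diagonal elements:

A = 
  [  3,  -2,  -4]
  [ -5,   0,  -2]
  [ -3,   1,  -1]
2

tr(A) = 3 + 0 + -1 = 2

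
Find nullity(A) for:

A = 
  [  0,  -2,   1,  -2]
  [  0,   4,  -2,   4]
nullity(A) = 3

Row reduce:
R2 → R2 + (2)·R1
REF = 
  [  0,  -2,   1,  -2]
  [  0,   0,   0,   0]
Pivot columns: 2 → 1 pivot.
rank(A) = 1, so nullity(A) = 4 - 1 = 3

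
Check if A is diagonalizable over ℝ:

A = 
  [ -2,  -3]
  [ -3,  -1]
Yes

tr(A) = -3, det(A) = -7
Characteristic polynomial: λ² - tr(A)λ + det(A) = λ² + 3λ - 7
λ² + 3λ - 7 = 0  ⇒  λ = (-3 ± √((3)² - 4·(-7)))/2 = (-3 ± √(37))/2
  = (-3 + √37)/2,  (-3 - √37)/2
Eigenvalues: (-3 + √37)/2, (-3 - √37)/2  (≈ 1.541, -4.541)
The two irrational eigenvalues are distinct (simple), so each has alg. mult. = geom. mult. = 1.
Sum of geometric multiplicities equals n, so A has n independent eigenvectors.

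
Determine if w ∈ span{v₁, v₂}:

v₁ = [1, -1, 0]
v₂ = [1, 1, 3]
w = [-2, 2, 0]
Yes

Form the augmented matrix and row-reduce:
[v₁|v₂|w] = 
  [  1,   1,  -2]
  [ -1,   1,   2]
  [  0,   3,   0]
R2 → R2 + (1)·R1
R3 → R3 - (3/2)·R2
REF = 
  [  1,   1,  -2]
  [  0,   2,   0]
  [  0,   0,   0]

No row of the form [0 0 | nonzero], so the system is consistent. Back-substitution gives c₁ = -2, c₂ = 0: w = (-2)·v₁ + (0)·v₂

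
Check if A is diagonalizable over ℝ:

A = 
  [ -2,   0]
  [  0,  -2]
Yes

tr(A) = -4, det(A) = 4
Characteristic polynomial: λ² - tr(A)λ + det(A) = λ² + 4λ + 4
λ² + 4λ + 4 = (λ + 2)²
Eigenvalues: -2, -2
λ=-2: alg. mult. = 2, geom. mult. = 2 - rank(A - (-2)I) = 2 - 0 = 2
Sum of geometric multiplicities equals n, so A has n independent eigenvectors.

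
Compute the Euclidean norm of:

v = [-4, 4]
5.657

||v||₂ = √((-4)² + (4)²) = √32 = 5.657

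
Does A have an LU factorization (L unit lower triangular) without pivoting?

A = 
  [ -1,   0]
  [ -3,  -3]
Yes.
A[1,1] = -1 ≠ 0, so Gaussian elimination proceeds without a row swap: multiplier ℓ₂₁ = (-3)/(-1) = 3, and U[2,2] = -3 - (3)(0) = -3.
L = 
  [  1,   0]
  [  3,   1]
U = 
  [ -1,   0]
  [  0,  -3]
Check row 2 of LU: [(3)(-1), (3)(0) + (-3)] = [-3, -3] = row 2 of A ✓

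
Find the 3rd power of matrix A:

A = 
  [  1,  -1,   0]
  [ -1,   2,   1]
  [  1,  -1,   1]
A^3 = 
  [  4,  -7,  -4]
  [ -3,   7,   7]
  [  7, -11,  -4]

A² = A·A:
A²[1,1] = (1)(1) + (-1)(-1) + (0)(1) = 2
A²[1,2] = (1)(-1) + (-1)(2) + (0)(-1) = -3
A²[1,3] = (1)(0) + (-1)(1) + (0)(1) = -1
A²[2,1] = (-1)(1) + (2)(-1) + (1)(1) = -2
A²[2,2] = (-1)(-1) + (2)(2) + (1)(-1) = 4
A²[2,3] = (-1)(0) + (2)(1) + (1)(1) = 3
A²[3,1] = (1)(1) + (-1)(-1) + (1)(1) = 3
A²[3,2] = (1)(-1) + (-1)(2) + (1)(-1) = -4
A²[3,3] = (1)(0) + (-1)(1) + (1)(1) = 0
A² = 
  [  2,  -3,  -1]
  [ -2,   4,   3]
  [  3,  -4,   0]

A^3 = A^2·A:
A^3[1,1] = (2)(1) + (-3)(-1) + (-1)(1) = 4
A^3[1,2] = (2)(-1) + (-3)(2) + (-1)(-1) = -7
A^3[1,3] = (2)(0) + (-3)(1) + (-1)(1) = -4
A^3[2,1] = (-2)(1) + (4)(-1) + (3)(1) = -3
A^3[2,2] = (-2)(-1) + (4)(2) + (3)(-1) = 7
A^3[2,3] = (-2)(0) + (4)(1) + (3)(1) = 7
A^3[3,1] = (3)(1) + (-4)(-1) + (0)(1) = 7
A^3[3,2] = (3)(-1) + (-4)(2) + (0)(-1) = -11
A^3[3,3] = (3)(0) + (-4)(1) + (0)(1) = -4
A^3 = 
  [  4,  -7,  -4]
  [ -3,   7,   7]
  [  7, -11,  -4]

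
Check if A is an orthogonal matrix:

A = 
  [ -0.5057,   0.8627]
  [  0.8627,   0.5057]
Yes

AᵀA = 
  [  1,   0]
  [  0,   1]
≈ I (equal to I up to the 4-dp rounding of the entries)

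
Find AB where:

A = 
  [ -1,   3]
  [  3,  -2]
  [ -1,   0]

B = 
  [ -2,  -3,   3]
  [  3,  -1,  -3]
A is 3×2 and B is 2×3, so AB is 3×3. Each entry is (row of A)·(column of B):
AB[1,1] = (-1)(-2) + (3)(3) = 11
AB[1,2] = (-1)(-3) + (3)(-1) = 0
AB[1,3] = (-1)(3) + (3)(-3) = -12
AB[2,1] = (3)(-2) + (-2)(3) = -12
AB[2,2] = (3)(-3) + (-2)(-1) = -7
AB[2,3] = (3)(3) + (-2)(-3) = 15
AB[3,1] = (-1)(-2) + (0)(3) = 2
AB[3,2] = (-1)(-3) + (0)(-1) = 3
AB[3,3] = (-1)(3) + (0)(-3) = -3

AB = 
  [ 11,   0, -12]
  [-12,  -7,  15]
  [  2,   3,  -3]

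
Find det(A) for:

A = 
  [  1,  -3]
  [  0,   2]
For a 2×2 matrix, det = ad - bc = (1)(2) - (-3)(0) = 2

det(A) = 2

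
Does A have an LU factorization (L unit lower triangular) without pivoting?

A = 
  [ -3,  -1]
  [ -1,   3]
Yes.
A[1,1] = -3 ≠ 0, so Gaussian elimination proceeds without a row swap: multiplier ℓ₂₁ = (-1)/(-3) = 1/3, and U[2,2] = 3 - (1/3)(-1) = 10/3.
L = 
  [  1,   0]
  [1/3,   1]
U = 
  [  -3,   -1]
  [   0, 10/3]
Check row 2 of LU: [(1/3)(-3), (1/3)(-1) + (10/3)] = [-1, 3] = row 2 of A ✓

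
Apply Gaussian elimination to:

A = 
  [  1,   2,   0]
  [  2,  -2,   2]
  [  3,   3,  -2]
Row operations:
R2 → R2 - (2)·R1
R3 → R3 - (3)·R1
R3 → R3 - (1/2)·R2

Resulting echelon form:
REF = 
  [  1,   2,   0]
  [  0,  -6,   2]
  [  0,   0,  -3]

Rank = 3 (number of non-zero pivot rows).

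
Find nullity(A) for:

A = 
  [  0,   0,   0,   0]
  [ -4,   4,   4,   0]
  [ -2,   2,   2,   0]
nullity(A) = 3

Row reduce:
Swap R1 ↔ R2
R3 → R3 - (1/2)·R1
REF = 
  [ -4,   4,   4,   0]
  [  0,   0,   0,   0]
  [  0,   0,   0,   0]
Pivot columns: 1 → 1 pivot.
rank(A) = 1, so nullity(A) = 4 - 1 = 3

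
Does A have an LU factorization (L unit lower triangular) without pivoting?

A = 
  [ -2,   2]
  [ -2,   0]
Yes.
A[1,1] = -2 ≠ 0, so Gaussian elimination proceeds without a row swap: multiplier ℓ₂₁ = (-2)/(-2) = 1, and U[2,2] = 0 - (1)(2) = -2.
L = 
  [  1,   0]
  [  1,   1]
U = 
  [ -2,   2]
  [  0,  -2]
Check row 2 of LU: [(1)(-2), (1)(2) + (-2)] = [-2, 0] = row 2 of A ✓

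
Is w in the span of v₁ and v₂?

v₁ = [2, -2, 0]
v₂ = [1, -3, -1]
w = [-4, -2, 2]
No

Form the augmented matrix and row-reduce:
[v₁|v₂|w] = 
  [  2,   1,  -4]
  [ -2,  -3,  -2]
  [  0,  -1,   2]
R2 → R2 + (1)·R1
R3 → R3 - (1/2)·R2
REF = 
  [  2,   1,  -4]
  [  0,  -2,  -6]
  [  0,   0,   5]

Row 3 reads [0 0 | 5], i.e. 0 = 5, so the system is inconsistent and w ∉ span{v₁, v₂}.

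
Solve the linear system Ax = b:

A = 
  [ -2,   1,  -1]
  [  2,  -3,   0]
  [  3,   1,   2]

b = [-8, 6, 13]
Row reduce the augmented matrix [A|b]:
R2 → R2 + (1)·R1
R3 → R3 + (3/2)·R1
R3 → R3 + (5/4)·R2
REF = 
  [  -2,    1,   -1,   -8]
  [   0,   -2,   -1,   -2]
  [   0,    0, -3/4, -3/2]

Back-substitution:
x₃ = (-3/2) / (-3/4) = 2
x₂ = (-2 - (-1)(2)) / (-2) = 0
x₁ = (-8 - (1)(0) - (-1)(2)) / (-2) = 3

x = [3, 0, 2]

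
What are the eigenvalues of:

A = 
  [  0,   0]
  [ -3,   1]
tr(A) = 1, det(A) = 0
Characteristic polynomial: λ² - tr(A)λ + det(A) = λ² - λ
λ² - λ = λ(λ - 1)

λ = 1, 0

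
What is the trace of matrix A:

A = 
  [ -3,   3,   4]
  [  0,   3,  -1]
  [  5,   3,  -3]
-3

tr(A) = -3 + 3 + -3 = -3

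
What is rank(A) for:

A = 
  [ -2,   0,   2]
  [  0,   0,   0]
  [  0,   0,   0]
rank(A) = 1

Row reduce:
(no row operations needed)
REF = 
  [ -2,   0,   2]
  [  0,   0,   0]
  [  0,   0,   0]
Pivot columns: 1 → 1 pivot.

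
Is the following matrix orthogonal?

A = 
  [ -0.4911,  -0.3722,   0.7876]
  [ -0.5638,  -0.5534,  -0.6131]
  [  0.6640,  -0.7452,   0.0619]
Yes

AᵀA = 
  [  0.9999,   0,   0]
  [  0,   1.0001,   0]
  [  0,   0,   1]
≈ I (equal to I up to the 4-dp rounding of the entries)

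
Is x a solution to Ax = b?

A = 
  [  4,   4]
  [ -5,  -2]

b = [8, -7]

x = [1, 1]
Yes

Ax = [8, -7] = b ✓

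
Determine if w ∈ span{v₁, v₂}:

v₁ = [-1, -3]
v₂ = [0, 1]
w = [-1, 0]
Yes

Form the augmented matrix and row-reduce:
[v₁|v₂|w] = 
  [ -1,   0,  -1]
  [ -3,   1,   0]
R2 → R2 - (3)·R1
REF = 
  [ -1,   0,  -1]
  [  0,   1,   3]

No row of the form [0 0 | nonzero], so the system is consistent. Back-substitution gives c₁ = 1, c₂ = 3: w = (1)·v₁ + (3)·v₂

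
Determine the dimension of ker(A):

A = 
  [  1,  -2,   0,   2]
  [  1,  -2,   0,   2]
nullity(A) = 3

Row reduce:
R2 → R2 - (1)·R1
REF = 
  [  1,  -2,   0,   2]
  [  0,   0,   0,   0]
Pivot columns: 1 → 1 pivot.
rank(A) = 1, so nullity(A) = 4 - 1 = 3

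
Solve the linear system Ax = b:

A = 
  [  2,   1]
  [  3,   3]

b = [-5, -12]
Row reduce the augmented matrix [A|b]:
R2 → R2 - (3/2)·R1
REF = 
  [   2,    1,   -5]
  [   0,  3/2, -9/2]

Back-substitution:
x₂ = (-9/2) / (3/2) = -3
x₁ = (-5 - (1)(-3)) / 2 = -1

x = [-1, -3]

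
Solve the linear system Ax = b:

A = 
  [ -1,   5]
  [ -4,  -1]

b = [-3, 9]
x = [-2, -1]

Row reduce the augmented matrix [A|b]:
R2 → R2 - (4)·R1
REF = 
  [ -1,   5,  -3]
  [  0, -21,  21]

Back-substitution:
x₂ = 21 / (-21) = -1
x₁ = (-3 - (5)(-1)) / (-1) = -2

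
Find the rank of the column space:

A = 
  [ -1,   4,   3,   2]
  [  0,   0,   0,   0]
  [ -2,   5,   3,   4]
dim(Col(A)) = 2

Row reduce:
R3 → R3 - (2)·R1
Swap R2 ↔ R3
REF = 
  [ -1,   4,   3,   2]
  [  0,  -3,  -3,   0]
  [  0,   0,   0,   0]
Pivot columns: 1, 2 → 2 pivots.
dim(Col(A)) = number of pivot columns = 2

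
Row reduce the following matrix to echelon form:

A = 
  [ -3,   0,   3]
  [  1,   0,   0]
Row operations:
R2 → R2 + (1/3)·R1

Resulting echelon form:
REF = 
  [ -3,   0,   3]
  [  0,   0,   1]

Rank = 2 (number of non-zero pivot rows).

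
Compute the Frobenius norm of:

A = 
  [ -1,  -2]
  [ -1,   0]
||A||_F = 2.449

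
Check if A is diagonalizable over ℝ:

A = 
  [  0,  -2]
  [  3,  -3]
No

tr(A) = -3, det(A) = 6
Characteristic polynomial: λ² - tr(A)λ + det(A) = λ² + 3λ + 6
λ² + 3λ + 6 = 0  ⇒  λ = (-3 ± √((3)² - 4·(6)))/2 = (-3 ± √(-15))/2
  = (-3 + i√15)/2,  (-3 - i√15)/2
Eigenvalues: (-3 + i√15)/2, (-3 - i√15)/2  (≈ -1.5 + 1.936i, -1.5 - 1.936i)
Has complex eigenvalues (not diagonalizable over ℝ).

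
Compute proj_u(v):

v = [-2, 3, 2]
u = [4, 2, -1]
proj_u(v) = [-16/21, -8/21, 4/21]

v·u = (-2)(4) + (3)(2) + (2)(-1) = -4
u·u = (4)² + (2)² + (-1)² = 21
proj_u(v) = (v·u / u·u) × u = (-4/21) × u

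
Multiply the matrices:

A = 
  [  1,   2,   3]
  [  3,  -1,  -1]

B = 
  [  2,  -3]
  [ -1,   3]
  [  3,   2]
A is 2×3 and B is 3×2, so AB is 2×2. Each entry is (row of A)·(column of B):
AB[1,1] = (1)(2) + (2)(-1) + (3)(3) = 9
AB[1,2] = (1)(-3) + (2)(3) + (3)(2) = 9
AB[2,1] = (3)(2) + (-1)(-1) + (-1)(3) = 4
AB[2,2] = (3)(-3) + (-1)(3) + (-1)(2) = -14

AB = 
  [  9,   9]
  [  4, -14]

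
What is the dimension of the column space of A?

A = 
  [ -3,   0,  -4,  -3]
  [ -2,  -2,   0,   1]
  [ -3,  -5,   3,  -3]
dim(Col(A)) = 3

Row reduce:
R2 → R2 - (2/3)·R1
R3 → R3 - (1)·R1
R3 → R3 - (5/2)·R2
REF = 
  [   -3,     0,    -4,    -3]
  [    0,    -2,   8/3,     3]
  [    0,     0,   1/3, -15/2]
Pivot columns: 1, 2, 3 → 3 pivots.
dim(Col(A)) = number of pivot columns = 3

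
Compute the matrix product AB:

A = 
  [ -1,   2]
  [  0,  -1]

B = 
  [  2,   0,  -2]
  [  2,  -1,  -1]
A is 2×2 and B is 2×3, so AB is 2×3. Each entry is (row of A)·(column of B):
AB[1,1] = (-1)(2) + (2)(2) = 2
AB[1,2] = (-1)(0) + (2)(-1) = -2
AB[1,3] = (-1)(-2) + (2)(-1) = 0
AB[2,1] = (0)(2) + (-1)(2) = -2
AB[2,2] = (0)(0) + (-1)(-1) = 1
AB[2,3] = (0)(-2) + (-1)(-1) = 1

AB = 
  [  2,  -2,   0]
  [ -2,   1,   1]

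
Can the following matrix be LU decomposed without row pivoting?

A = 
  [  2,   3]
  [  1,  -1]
Yes.
A[1,1] = 2 ≠ 0, so Gaussian elimination proceeds without a row swap: multiplier ℓ₂₁ = (1)/(2) = 1/2, and U[2,2] = -1 - (1/2)(3) = -5/2.
L = 
  [  1,   0]
  [1/2,   1]
U = 
  [   2,    3]
  [   0, -5/2]
Check row 2 of LU: [(1/2)(2), (1/2)(3) + (-5/2)] = [1, -1] = row 2 of A ✓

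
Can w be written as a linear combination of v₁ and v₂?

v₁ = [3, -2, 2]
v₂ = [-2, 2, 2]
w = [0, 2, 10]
Yes

Form the augmented matrix and row-reduce:
[v₁|v₂|w] = 
  [  3,  -2,   0]
  [ -2,   2,   2]
  [  2,   2,  10]
R2 → R2 + (2/3)·R1
R3 → R3 - (2/3)·R1
R3 → R3 - (5)·R2
REF = 
  [  3,  -2,   0]
  [  0, 2/3,   2]
  [  0,   0,   0]

No row of the form [0 0 | nonzero], so the system is consistent. Back-substitution gives c₁ = 2, c₂ = 3: w = (2)·v₁ + (3)·v₂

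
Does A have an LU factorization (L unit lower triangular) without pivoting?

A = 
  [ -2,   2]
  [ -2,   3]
Yes.
A[1,1] = -2 ≠ 0, so Gaussian elimination proceeds without a row swap: multiplier ℓ₂₁ = (-2)/(-2) = 1, and U[2,2] = 3 - (1)(2) = 1.
L = 
  [  1,   0]
  [  1,   1]
U = 
  [ -2,   2]
  [  0,   1]
Check row 2 of LU: [(1)(-2), (1)(2) + 1] = [-2, 3] = row 2 of A ✓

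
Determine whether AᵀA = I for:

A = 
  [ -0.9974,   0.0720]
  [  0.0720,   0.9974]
Yes

AᵀA = 
  [  1,   0]
  [  0,   1]
≈ I (equal to I up to the 4-dp rounding of the entries)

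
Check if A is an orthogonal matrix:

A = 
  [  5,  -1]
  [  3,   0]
No

AᵀA = 
  [ 34,  -5]
  [ -5,   1]
≠ I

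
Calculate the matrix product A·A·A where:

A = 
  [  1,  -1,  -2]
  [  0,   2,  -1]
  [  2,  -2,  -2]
A^3 = 
  [  3,  -1,  -1]
  [ -2,  14,  -2]
  [  2,  -6,   2]

A² = A·A:
A²[1,1] = (1)(1) + (-1)(0) + (-2)(2) = -3
A²[1,2] = (1)(-1) + (-1)(2) + (-2)(-2) = 1
A²[1,3] = (1)(-2) + (-1)(-1) + (-2)(-2) = 3
A²[2,1] = (0)(1) + (2)(0) + (-1)(2) = -2
A²[2,2] = (0)(-1) + (2)(2) + (-1)(-2) = 6
A²[2,3] = (0)(-2) + (2)(-1) + (-1)(-2) = 0
A²[3,1] = (2)(1) + (-2)(0) + (-2)(2) = -2
A²[3,2] = (2)(-1) + (-2)(2) + (-2)(-2) = -2
A²[3,3] = (2)(-2) + (-2)(-1) + (-2)(-2) = 2
A² = 
  [ -3,   1,   3]
  [ -2,   6,   0]
  [ -2,  -2,   2]

A^3 = A^2·A:
A^3[1,1] = (-3)(1) + (1)(0) + (3)(2) = 3
A^3[1,2] = (-3)(-1) + (1)(2) + (3)(-2) = -1
A^3[1,3] = (-3)(-2) + (1)(-1) + (3)(-2) = -1
A^3[2,1] = (-2)(1) + (6)(0) + (0)(2) = -2
A^3[2,2] = (-2)(-1) + (6)(2) + (0)(-2) = 14
A^3[2,3] = (-2)(-2) + (6)(-1) + (0)(-2) = -2
A^3[3,1] = (-2)(1) + (-2)(0) + (2)(2) = 2
A^3[3,2] = (-2)(-1) + (-2)(2) + (2)(-2) = -6
A^3[3,3] = (-2)(-2) + (-2)(-1) + (2)(-2) = 2
A^3 = 
  [  3,  -1,  -1]
  [ -2,  14,  -2]
  [  2,  -6,   2]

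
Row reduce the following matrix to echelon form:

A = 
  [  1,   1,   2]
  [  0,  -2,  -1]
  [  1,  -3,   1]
Row operations:
R3 → R3 - (1)·R1
R3 → R3 - (2)·R2

Resulting echelon form:
REF = 
  [  1,   1,   2]
  [  0,  -2,  -1]
  [  0,   0,   1]

Rank = 3 (number of non-zero pivot rows).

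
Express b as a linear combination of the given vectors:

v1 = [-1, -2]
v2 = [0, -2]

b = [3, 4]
c1 = -3, c2 = 1

b = -3·v1 + 1·v2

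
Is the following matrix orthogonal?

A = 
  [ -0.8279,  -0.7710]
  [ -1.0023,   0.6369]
No

AᵀA = 
  [  1.6900,  -0.0001]
  [ -0.0001,   1.0001]
≠ I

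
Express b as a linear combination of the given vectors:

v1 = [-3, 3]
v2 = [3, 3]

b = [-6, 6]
c1 = 2, c2 = 0

b = 2·v1 + 0·v2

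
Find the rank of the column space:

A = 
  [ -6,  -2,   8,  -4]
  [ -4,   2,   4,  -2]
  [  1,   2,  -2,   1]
Row reduce:
R2 → R2 - (2/3)·R1
R3 → R3 + (1/6)·R1
R3 → R3 - (1/2)·R2
REF = 
  [  -6,   -2,    8,   -4]
  [   0, 10/3, -4/3,  2/3]
  [   0,    0,    0,    0]
Pivot columns: 1, 2 → 2 pivots.
dim(Col(A)) = number of pivot columns = 2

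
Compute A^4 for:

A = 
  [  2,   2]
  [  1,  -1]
A² = A·A:
A²[1,1] = (2)(2) + (2)(1) = 6
A²[1,2] = (2)(2) + (2)(-1) = 2
A²[2,1] = (1)(2) + (-1)(1) = 1
A²[2,2] = (1)(2) + (-1)(-1) = 3
A² = 
  [  6,   2]
  [  1,   3]

A^3 = A^2·A:
A^3[1,1] = (6)(2) + (2)(1) = 14
A^3[1,2] = (6)(2) + (2)(-1) = 10
A^3[2,1] = (1)(2) + (3)(1) = 5
A^3[2,2] = (1)(2) + (3)(-1) = -1
A^3 = 
  [ 14,  10]
  [  5,  -1]

A^4 = A^3·A:
A^4[1,1] = (14)(2) + (10)(1) = 38
A^4[1,2] = (14)(2) + (10)(-1) = 18
A^4[2,1] = (5)(2) + (-1)(1) = 9
A^4[2,2] = (5)(2) + (-1)(-1) = 11
A^4 = 
  [ 38,  18]
  [  9,  11]

Therefore
A^4 = 
  [ 38,  18]
  [  9,  11]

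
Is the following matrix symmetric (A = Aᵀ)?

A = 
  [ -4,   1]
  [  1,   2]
Yes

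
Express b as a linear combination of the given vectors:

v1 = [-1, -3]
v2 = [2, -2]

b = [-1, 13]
c1 = -3, c2 = -2

b = -3·v1 + -2·v2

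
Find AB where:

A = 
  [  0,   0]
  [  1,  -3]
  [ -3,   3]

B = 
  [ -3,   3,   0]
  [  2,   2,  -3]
A is 3×2 and B is 2×3, so AB is 3×3. Each entry is (row of A)·(column of B):
AB[1,1] = (0)(-3) + (0)(2) = 0
AB[1,2] = (0)(3) + (0)(2) = 0
AB[1,3] = (0)(0) + (0)(-3) = 0
AB[2,1] = (1)(-3) + (-3)(2) = -9
AB[2,2] = (1)(3) + (-3)(2) = -3
AB[2,3] = (1)(0) + (-3)(-3) = 9
AB[3,1] = (-3)(-3) + (3)(2) = 15
AB[3,2] = (-3)(3) + (3)(2) = -3
AB[3,3] = (-3)(0) + (3)(-3) = -9

AB = 
  [  0,   0,   0]
  [ -9,  -3,   9]
  [ 15,  -3,  -9]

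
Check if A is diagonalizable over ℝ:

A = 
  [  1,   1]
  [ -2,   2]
No

tr(A) = 3, det(A) = 4
Characteristic polynomial: λ² - tr(A)λ + det(A) = λ² - 3λ + 4
λ² - 3λ + 4 = 0  ⇒  λ = (3 ± √((-3)² - 4·(4)))/2 = (3 ± √(-7))/2
  = (3 + i√7)/2,  (3 - i√7)/2
Eigenvalues: (3 + i√7)/2, (3 - i√7)/2  (≈ 1.5 + 1.323i, 1.5 - 1.323i)
Has complex eigenvalues (not diagonalizable over ℝ).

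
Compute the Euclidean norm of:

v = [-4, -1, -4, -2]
6.083

||v||₂ = √((-4)² + (-1)² + (-4)² + (-2)²) = √37 = 6.083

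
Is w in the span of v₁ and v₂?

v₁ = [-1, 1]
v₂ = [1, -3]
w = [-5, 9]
Yes

Form the augmented matrix and row-reduce:
[v₁|v₂|w] = 
  [ -1,   1,  -5]
  [  1,  -3,   9]
R2 → R2 + (1)·R1
REF = 
  [ -1,   1,  -5]
  [  0,  -2,   4]

No row of the form [0 0 | nonzero], so the system is consistent. Back-substitution gives c₁ = 3, c₂ = -2: w = (3)·v₁ + (-2)·v₂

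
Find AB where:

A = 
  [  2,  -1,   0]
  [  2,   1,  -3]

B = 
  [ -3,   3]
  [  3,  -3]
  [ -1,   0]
A is 2×3 and B is 3×2, so AB is 2×2. Each entry is (row of A)·(column of B):
AB[1,1] = (2)(-3) + (-1)(3) + (0)(-1) = -9
AB[1,2] = (2)(3) + (-1)(-3) + (0)(0) = 9
AB[2,1] = (2)(-3) + (1)(3) + (-3)(-1) = 0
AB[2,2] = (2)(3) + (1)(-3) + (-3)(0) = 3

AB = 
  [ -9,   9]
  [  0,   3]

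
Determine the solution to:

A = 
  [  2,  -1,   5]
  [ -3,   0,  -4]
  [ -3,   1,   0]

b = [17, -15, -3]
x = [1, 0, 3]

Row reduce the augmented matrix [A|b]:
R2 → R2 + (3/2)·R1
R3 → R3 + (3/2)·R1
R3 → R3 - (1/3)·R2
REF = 
  [   2,   -1,    5,   17]
  [   0, -3/2,  7/2, 21/2]
  [   0,    0, 19/3,   19]

Back-substitution:
x₃ = 19 / (19/3) = 3
x₂ = (21/2 - (7/2)(3)) / (-3/2) = 0
x₁ = (17 - (-1)(0) - (5)(3)) / 2 = 1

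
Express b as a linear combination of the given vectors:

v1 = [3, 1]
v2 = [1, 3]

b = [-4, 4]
c1 = -2, c2 = 2

b = -2·v1 + 2·v2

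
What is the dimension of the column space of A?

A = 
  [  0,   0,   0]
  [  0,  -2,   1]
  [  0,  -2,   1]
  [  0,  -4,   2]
Row reduce:
Swap R1 ↔ R2
R3 → R3 - (1)·R1
R4 → R4 - (2)·R1
REF = 
  [  0,  -2,   1]
  [  0,   0,   0]
  [  0,   0,   0]
  [  0,   0,   0]
Pivot columns: 2 → 1 pivot.
dim(Col(A)) = number of pivot columns = 1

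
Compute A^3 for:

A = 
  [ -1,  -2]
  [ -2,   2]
A^3 = 
  [ -1, -14]
  [-14,  20]

A² = A·A:
A²[1,1] = (-1)(-1) + (-2)(-2) = 5
A²[1,2] = (-1)(-2) + (-2)(2) = -2
A²[2,1] = (-2)(-1) + (2)(-2) = -2
A²[2,2] = (-2)(-2) + (2)(2) = 8
A² = 
  [  5,  -2]
  [ -2,   8]

A^3 = A^2·A:
A^3[1,1] = (5)(-1) + (-2)(-2) = -1
A^3[1,2] = (5)(-2) + (-2)(2) = -14
A^3[2,1] = (-2)(-1) + (8)(-2) = -14
A^3[2,2] = (-2)(-2) + (8)(2) = 20
A^3 = 
  [ -1, -14]
  [-14,  20]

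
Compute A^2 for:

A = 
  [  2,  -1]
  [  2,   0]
A² = A·A:
A²[1,1] = (2)(2) + (-1)(2) = 2
A²[1,2] = (2)(-1) + (-1)(0) = -2
A²[2,1] = (2)(2) + (0)(2) = 4
A²[2,2] = (2)(-1) + (0)(0) = -2
A² = 
  [  2,  -2]
  [  4,  -2]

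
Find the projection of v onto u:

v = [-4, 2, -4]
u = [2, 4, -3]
v·u = (-4)(2) + (2)(4) + (-4)(-3) = 12
u·u = (2)² + (4)² + (-3)² = 29
proj_u(v) = (v·u / u·u) × u = (12/29) × u

proj_u(v) = [24/29, 48/29, -36/29]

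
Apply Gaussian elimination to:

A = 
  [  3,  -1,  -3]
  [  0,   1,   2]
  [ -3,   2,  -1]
Row operations:
R3 → R3 + (1)·R1
R3 → R3 - (1)·R2

Resulting echelon form:
REF = 
  [  3,  -1,  -3]
  [  0,   1,   2]
  [  0,   0,  -6]

Rank = 3 (number of non-zero pivot rows).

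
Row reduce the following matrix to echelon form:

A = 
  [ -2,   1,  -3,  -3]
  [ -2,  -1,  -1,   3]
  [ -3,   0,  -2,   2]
Row operations:
R2 → R2 - (1)·R1
R3 → R3 - (3/2)·R1
R3 → R3 - (3/4)·R2

Resulting echelon form:
REF = 
  [ -2,   1,  -3,  -3]
  [  0,  -2,   2,   6]
  [  0,   0,   1,   2]

Rank = 3 (number of non-zero pivot rows).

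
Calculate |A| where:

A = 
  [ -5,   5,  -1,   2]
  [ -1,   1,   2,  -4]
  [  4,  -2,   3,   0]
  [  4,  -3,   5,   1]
Cofactor expansion along row 1: det(A) = a₁₁M₁₁ - a₁₂M₁₂ + a₁₃M₁₃ - a₁₄M₁₄

M₁₁ = det[[1, 2, -4]; [-2, 3, 0]; [-3, 5, 1]]
  = (1)·((3)(1) - (0)(5)) - (2)·((-2)(1) - (0)(-3)) + (-4)·((-2)(5) - (3)(-3))
  = (1)(3) - (2)(-2) + (-4)(-1)
  = 11
M₁₂ = det[[-1, 2, -4]; [4, 3, 0]; [4, 5, 1]]
  = (-1)·((3)(1) - (0)(5)) - (2)·((4)(1) - (0)(4)) + (-4)·((4)(5) - (3)(4))
  = (-1)(3) - (2)(4) + (-4)(8)
  = -43
M₁₃ = det[[-1, 1, -4]; [4, -2, 0]; [4, -3, 1]]
  = (-1)·((-2)(1) - (0)(-3)) - (1)·((4)(1) - (0)(4)) + (-4)·((4)(-3) - (-2)(4))
  = (-1)(-2) - (1)(4) + (-4)(-4)
  = 14
M₁₄ = det[[-1, 1, 2]; [4, -2, 3]; [4, -3, 5]]
  = (-1)·((-2)(5) - (3)(-3)) - (1)·((4)(5) - (3)(4)) + (2)·((4)(-3) - (-2)(4))
  = (-1)(-1) - (1)(8) + (2)(-4)
  = -15

det(A) = (-5)(11) - (5)(-43) + (-1)(14) - (2)(-15) = 176

det(A) = 176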